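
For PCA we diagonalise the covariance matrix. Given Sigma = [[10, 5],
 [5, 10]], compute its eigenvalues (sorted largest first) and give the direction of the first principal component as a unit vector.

Step 1 — characteristic polynomial of 2×2 Sigma:
  det(Sigma - λI) = λ² - trace · λ + det = 0.
  trace = 10 + 10 = 20, det = 10·10 - (5)² = 75.
Step 2 — discriminant:
  Δ = trace² - 4·det = 400 - 300 = 100.
Step 3 — eigenvalues:
  λ = (trace ± √Δ)/2 = (20 ± 10)/2,
  λ_1 = 15,  λ_2 = 5.

Step 4 — unit eigenvector for λ_1: solve (Sigma - λ_1 I)v = 0. First row:
  (10 - 15)·v_x + (5)·v_y = 0, i.e. (-5)·v_x + (5)·v_y = 0,
  so v ∝ (b, λ_1 - a) = (5, 5) = u.
  ||u|| = √((5)² + (5)²) = √(50) ≈ 7.0711,
  v_1 = u/||u|| ≈ (0.7071, 0.7071) (||v_1|| = 1).

λ_1 = 15,  λ_2 = 5;  v_1 ≈ (0.7071, 0.7071)


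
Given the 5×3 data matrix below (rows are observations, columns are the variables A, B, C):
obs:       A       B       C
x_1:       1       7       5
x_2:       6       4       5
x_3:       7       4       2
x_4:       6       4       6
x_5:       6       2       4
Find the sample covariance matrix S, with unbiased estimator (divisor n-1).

Step 1 — column means:
  mean(A) = (1 + 6 + 7 + 6 + 6) / 5 = 26/5 = 5.2
  mean(B) = (7 + 4 + 4 + 4 + 2) / 5 = 21/5 = 4.2
  mean(C) = (5 + 5 + 2 + 6 + 4) / 5 = 22/5 = 4.4

Step 2 — sample covariance S[i,j] = (1/(n-1)) · Σ_k (x_{k,i} - mean_i) · (x_{k,j} - mean_j), with n-1 = 4.
  S[A,A] = ((-4.2)·(-4.2) + (0.8)·(0.8) + (1.8)·(1.8) + (0.8)·(0.8) + (0.8)·(0.8)) / 4 = 22.8/4 = 5.7
  S[A,B] = ((-4.2)·(2.8) + (0.8)·(-0.2) + (1.8)·(-0.2) + (0.8)·(-0.2) + (0.8)·(-2.2)) / 4 = -14.2/4 = -3.55
  S[A,C] = ((-4.2)·(0.6) + (0.8)·(0.6) + (1.8)·(-2.4) + (0.8)·(1.6) + (0.8)·(-0.4)) / 4 = -5.4/4 = -1.35
  S[B,B] = ((2.8)·(2.8) + (-0.2)·(-0.2) + (-0.2)·(-0.2) + (-0.2)·(-0.2) + (-2.2)·(-2.2)) / 4 = 12.8/4 = 3.2
  S[B,C] = ((2.8)·(0.6) + (-0.2)·(0.6) + (-0.2)·(-2.4) + (-0.2)·(1.6) + (-2.2)·(-0.4)) / 4 = 2.6/4 = 0.65
  S[C,C] = ((0.6)·(0.6) + (0.6)·(0.6) + (-2.4)·(-2.4) + (1.6)·(1.6) + (-0.4)·(-0.4)) / 4 = 9.2/4 = 2.3

S is symmetric (S[j,i] = S[i,j]). Assembling:

S = [[5.7, -3.55, -1.35],
 [-3.55, 3.2, 0.65],
 [-1.35, 0.65, 2.3]]


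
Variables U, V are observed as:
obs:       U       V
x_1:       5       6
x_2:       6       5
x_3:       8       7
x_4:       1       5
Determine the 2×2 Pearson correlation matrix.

Step 1 — column means:
  mean(U) = (5 + 6 + 8 + 1) / 4 = 20/4 = 5
  mean(V) = (6 + 5 + 7 + 5) / 4 = 23/4 = 5.75

Step 2 — sample variances and covariances s[i,j] = (1/(n-1)) · Σ_k (x_{k,i} - mean_i) · (x_{k,j} - mean_j), with n-1 = 3:
  s[U,U] = ((0)·(0) + (1)·(1) + (3)·(3) + (-4)·(-4)) / 3 = 26/3 = 8.6667
  s[U,V] = ((0)·(0.25) + (1)·(-0.75) + (3)·(1.25) + (-4)·(-0.75)) / 3 = 6/3 = 2
  s[V,V] = ((0.25)·(0.25) + (-0.75)·(-0.75) + (1.25)·(1.25) + (-0.75)·(-0.75)) / 3 = 2.75/3 = 0.9167
  Sample standard deviations s_i = √(s[i,i]):
  s(U) = √(8.6667) = 2.9439
  s(V) = √(0.9167) = 0.9574

Step 3 — r_{ij} = s_{ij} / (s_i · s_j):
  r[U,U] = 1 (diagonal).
  r[U,V] = 2 / (2.9439 · 0.9574) = 2 / 2.8186 = 0.7096
  r[V,V] = 1 (diagonal).

R is symmetric with unit diagonal. Assembling:

R = [[1, 0.7096],
 [0.7096, 1]]


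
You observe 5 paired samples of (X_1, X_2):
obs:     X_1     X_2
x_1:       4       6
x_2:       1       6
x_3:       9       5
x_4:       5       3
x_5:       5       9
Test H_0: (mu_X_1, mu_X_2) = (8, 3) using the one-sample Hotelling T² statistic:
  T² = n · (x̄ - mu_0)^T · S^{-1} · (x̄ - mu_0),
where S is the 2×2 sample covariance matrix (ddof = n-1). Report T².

Step 1 — sample mean vector:
  mean(X_1) = (4 + 1 + 9 + 5 + 5) / 5 = 24/5 = 4.8
  mean(X_2) = (6 + 6 + 5 + 3 + 9) / 5 = 29/5 = 5.8
  x̄ = (4.8, 5.8),  deviation x̄ - mu_0 = (4.8, 5.8) - (8, 3) = (-3.2, 2.8).

Step 2 — sample covariance matrix, S[i,j] = (1/(n-1)) · Σ_k (x_{k,i} - mean_i) · (x_{k,j} - mean_j), divisor n-1 = 4:
  S[X_1,X_1] = ((-0.8)·(-0.8) + (-3.8)·(-3.8) + (4.2)·(4.2) + (0.2)·(0.2) + (0.2)·(0.2)) / 4 = 32.8/4 = 8.2
  S[X_1,X_2] = ((-0.8)·(0.2) + (-3.8)·(0.2) + (4.2)·(-0.8) + (0.2)·(-2.8) + (0.2)·(3.2)) / 4 = -4.2/4 = -1.05
  S[X_2,X_2] = ((0.2)·(0.2) + (0.2)·(0.2) + (-0.8)·(-0.8) + (-2.8)·(-2.8) + (3.2)·(3.2)) / 4 = 18.8/4 = 4.7
  S = [[8.2, -1.05],
 [-1.05, 4.7]].

Step 3 — invert S. det(S) = 8.2·4.7 - (-1.05)² = 37.4375.
  S^{-1} = (1/det) · [[d, -b], [-b, a]] = [[0.1255, 0.028],
 [0.028, 0.219]].

Step 4 — quadratic form (x̄ - mu_0)^T · S^{-1} · (x̄ - mu_0):
  S^{-1} · (x̄ - mu_0) = (-0.3232, 0.5235),
  (x̄ - mu_0)^T · [...] = (-3.2)·(-0.3232) + (2.8)·(0.5235) = 2.5002.

Step 5 — scale by n: T² = 5 · 2.5002 = 12.5008.

T² ≈ 12.5008


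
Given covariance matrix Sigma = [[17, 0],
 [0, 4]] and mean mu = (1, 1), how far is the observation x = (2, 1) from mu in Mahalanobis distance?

Step 1 — centre the observation: (x - mu) = (1, 0).

Step 2 — invert Sigma. det(Sigma) = 17·4 - (0)² = 68.
  Sigma^{-1} = (1/det) · [[d, -b], [-b, a]] = [[0.0588, 0],
 [0, 0.25]].

Step 3 — form the quadratic (x - mu)^T · Sigma^{-1} · (x - mu):
  Sigma^{-1} · (x - mu) = (0.0588, 0).
  (x - mu)^T · [Sigma^{-1} · (x - mu)] = (1)·(0.0588) + (0)·(0) = 0.0588.

Step 4 — take square root: d = √(0.0588) ≈ 0.2425.

d(x, mu) = √(0.0588) ≈ 0.2425


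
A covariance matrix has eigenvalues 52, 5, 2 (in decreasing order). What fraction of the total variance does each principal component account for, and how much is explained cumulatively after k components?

Step 1 — total variance = trace(Sigma) = Σ λ_i = 52 + 5 + 2 = 59.

Step 2 — fraction explained by component i = λ_i / Σ λ:
  PC1: 52/59 = 0.8814
  PC2: 5/59 = 0.0847
  PC3: 2/59 = 0.0339

Step 3 — cumulative fraction after k components = (λ_1 + ... + λ_k) / Σ λ:
  k = 1: 52/59 = 0.8814
  k = 2: (52 + 5)/59 = 57/59 = 0.9661
  k = 3: (52 + 5 + 2)/59 = 59/59 = 1

Summary (fraction, with percent):

explained: PC1 0.8814 (88.14%), PC2 0.0847 (8.47%), PC3 0.0339 (3.39%);  cumulative: 0.8814, 0.9661, 1


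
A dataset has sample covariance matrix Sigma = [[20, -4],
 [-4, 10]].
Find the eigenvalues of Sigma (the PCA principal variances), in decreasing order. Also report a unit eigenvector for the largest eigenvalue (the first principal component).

Step 1 — characteristic polynomial of 2×2 Sigma:
  det(Sigma - λI) = λ² - trace · λ + det = 0.
  trace = 20 + 10 = 30, det = 20·10 - (-4)² = 184.
Step 2 — discriminant:
  Δ = trace² - 4·det = 900 - 736 = 164.
Step 3 — eigenvalues:
  λ = (trace ± √Δ)/2 = (30 ± 12.8062)/2,
  λ_1 = 21.4031,  λ_2 = 8.5969.

Step 4 — unit eigenvector for λ_1: solve (Sigma - λ_1 I)v = 0. First row:
  (20 - 21.4031)·v_x + (-4)·v_y = 0, i.e. (-1.4031)·v_x + (-4)·v_y = 0,
  so v ∝ (b, λ_1 - a) = (-4, 1.4031); multiply by -1 so the first entry is positive: u = (4, -1.4031).
  ||u|| = √((4)² + (-1.4031)²) = √(17.9688) ≈ 4.239,
  v_1 = u/||u|| ≈ (0.9436, -0.331) (||v_1|| = 1).

λ_1 = 21.4031,  λ_2 = 8.5969;  v_1 ≈ (0.9436, -0.331)


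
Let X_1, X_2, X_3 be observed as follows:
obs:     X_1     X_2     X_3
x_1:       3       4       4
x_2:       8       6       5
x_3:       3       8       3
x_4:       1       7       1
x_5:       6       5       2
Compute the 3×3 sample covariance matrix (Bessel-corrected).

Step 1 — column means:
  mean(X_1) = (3 + 8 + 3 + 1 + 6) / 5 = 21/5 = 4.2
  mean(X_2) = (4 + 6 + 8 + 7 + 5) / 5 = 30/5 = 6
  mean(X_3) = (4 + 5 + 3 + 1 + 2) / 5 = 15/5 = 3

Step 2 — sample covariance S[i,j] = (1/(n-1)) · Σ_k (x_{k,i} - mean_i) · (x_{k,j} - mean_j), with n-1 = 4.
  S[X_1,X_1] = ((-1.2)·(-1.2) + (3.8)·(3.8) + (-1.2)·(-1.2) + (-3.2)·(-3.2) + (1.8)·(1.8)) / 4 = 30.8/4 = 7.7
  S[X_1,X_2] = ((-1.2)·(-2) + (3.8)·(0) + (-1.2)·(2) + (-3.2)·(1) + (1.8)·(-1)) / 4 = -5/4 = -1.25
  S[X_1,X_3] = ((-1.2)·(1) + (3.8)·(2) + (-1.2)·(0) + (-3.2)·(-2) + (1.8)·(-1)) / 4 = 11/4 = 2.75
  S[X_2,X_2] = ((-2)·(-2) + (0)·(0) + (2)·(2) + (1)·(1) + (-1)·(-1)) / 4 = 10/4 = 2.5
  S[X_2,X_3] = ((-2)·(1) + (0)·(2) + (2)·(0) + (1)·(-2) + (-1)·(-1)) / 4 = -3/4 = -0.75
  S[X_3,X_3] = ((1)·(1) + (2)·(2) + (0)·(0) + (-2)·(-2) + (-1)·(-1)) / 4 = 10/4 = 2.5

S is symmetric (S[j,i] = S[i,j]). Assembling:

S = [[7.7, -1.25, 2.75],
 [-1.25, 2.5, -0.75],
 [2.75, -0.75, 2.5]]


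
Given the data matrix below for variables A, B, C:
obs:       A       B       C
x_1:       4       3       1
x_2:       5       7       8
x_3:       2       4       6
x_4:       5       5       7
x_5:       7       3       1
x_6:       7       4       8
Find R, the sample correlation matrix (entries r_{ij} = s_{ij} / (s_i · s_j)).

Step 1 — column means:
  mean(A) = (4 + 5 + 2 + 5 + 7 + 7) / 6 = 30/6 = 5
  mean(B) = (3 + 7 + 4 + 5 + 3 + 4) / 6 = 26/6 = 4.3333
  mean(C) = (1 + 8 + 6 + 7 + 1 + 8) / 6 = 31/6 = 5.1667

Step 2 — sample variances and covariances s[i,j] = (1/(n-1)) · Σ_k (x_{k,i} - mean_i) · (x_{k,j} - mean_j), with n-1 = 5:
  s[A,A] = ((-1)·(-1) + (0)·(0) + (-3)·(-3) + (0)·(0) + (2)·(2) + (2)·(2)) / 5 = 18/5 = 3.6
  s[A,B] = ((-1)·(-1.3333) + (0)·(2.6667) + (-3)·(-0.3333) + (0)·(0.6667) + (2)·(-1.3333) + (2)·(-0.3333)) / 5 = -1/5 = -0.2
  s[A,C] = ((-1)·(-4.1667) + (0)·(2.8333) + (-3)·(0.8333) + (0)·(1.8333) + (2)·(-4.1667) + (2)·(2.8333)) / 5 = -1/5 = -0.2
  s[B,B] = ((-1.3333)·(-1.3333) + (2.6667)·(2.6667) + (-0.3333)·(-0.3333) + (0.6667)·(0.6667) + (-1.3333)·(-1.3333) + (-0.3333)·(-0.3333)) / 5 = 11.3333/5 = 2.2667
  s[B,C] = ((-1.3333)·(-4.1667) + (2.6667)·(2.8333) + (-0.3333)·(0.8333) + (0.6667)·(1.8333) + (-1.3333)·(-4.1667) + (-0.3333)·(2.8333)) / 5 = 18.6667/5 = 3.7333
  s[C,C] = ((-4.1667)·(-4.1667) + (2.8333)·(2.8333) + (0.8333)·(0.8333) + (1.8333)·(1.8333) + (-4.1667)·(-4.1667) + (2.8333)·(2.8333)) / 5 = 54.8333/5 = 10.9667
  Sample standard deviations s_i = √(s[i,i]):
  s(A) = √(3.6) = 1.8974
  s(B) = √(2.2667) = 1.5055
  s(C) = √(10.9667) = 3.3116

Step 3 — r_{ij} = s_{ij} / (s_i · s_j):
  r[A,A] = 1 (diagonal).
  r[A,B] = -0.2 / (1.8974 · 1.5055) = -0.2 / 2.8566 = -0.07
  r[A,C] = -0.2 / (1.8974 · 3.3116) = -0.2 / 6.2833 = -0.0318
  r[B,B] = 1 (diagonal).
  r[B,C] = 3.7333 / (1.5055 · 3.3116) = 3.7333 / 4.9858 = 0.7488
  r[C,C] = 1 (diagonal).

R is symmetric with unit diagonal. Assembling:

R = [[1, -0.07, -0.0318],
 [-0.07, 1, 0.7488],
 [-0.0318, 0.7488, 1]]


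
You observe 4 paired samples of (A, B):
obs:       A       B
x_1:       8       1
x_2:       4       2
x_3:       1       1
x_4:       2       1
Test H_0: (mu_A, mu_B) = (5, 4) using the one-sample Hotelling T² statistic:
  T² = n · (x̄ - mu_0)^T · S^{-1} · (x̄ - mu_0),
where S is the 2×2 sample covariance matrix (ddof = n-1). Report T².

Step 1 — sample mean vector:
  mean(A) = (8 + 4 + 1 + 2) / 4 = 15/4 = 3.75
  mean(B) = (1 + 2 + 1 + 1) / 4 = 5/4 = 1.25
  x̄ = (3.75, 1.25),  deviation x̄ - mu_0 = (3.75, 1.25) - (5, 4) = (-1.25, -2.75).

Step 2 — sample covariance matrix, S[i,j] = (1/(n-1)) · Σ_k (x_{k,i} - mean_i) · (x_{k,j} - mean_j), divisor n-1 = 3:
  S[A,A] = ((4.25)·(4.25) + (0.25)·(0.25) + (-2.75)·(-2.75) + (-1.75)·(-1.75)) / 3 = 28.75/3 = 9.5833
  S[A,B] = ((4.25)·(-0.25) + (0.25)·(0.75) + (-2.75)·(-0.25) + (-1.75)·(-0.25)) / 3 = 0.25/3 = 0.0833
  S[B,B] = ((-0.25)·(-0.25) + (0.75)·(0.75) + (-0.25)·(-0.25) + (-0.25)·(-0.25)) / 3 = 0.75/3 = 0.25
  S = [[9.5833, 0.0833],
 [0.0833, 0.25]].

Step 3 — invert S. det(S) = 9.5833·0.25 - (0.0833)² = 2.3889.
  S^{-1} = (1/det) · [[d, -b], [-b, a]] = [[0.1047, -0.0349],
 [-0.0349, 4.0116]].

Step 4 — quadratic form (x̄ - mu_0)^T · S^{-1} · (x̄ - mu_0):
  S^{-1} · (x̄ - mu_0) = (-0.0349, -10.9884),
  (x̄ - mu_0)^T · [...] = (-1.25)·(-0.0349) + (-2.75)·(-10.9884) = 30.2616.

Step 5 — scale by n: T² = 4 · 30.2616 = 121.0465.

T² ≈ 121.0465


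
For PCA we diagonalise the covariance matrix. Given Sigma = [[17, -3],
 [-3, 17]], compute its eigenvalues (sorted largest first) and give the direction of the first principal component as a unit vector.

Step 1 — characteristic polynomial of 2×2 Sigma:
  det(Sigma - λI) = λ² - trace · λ + det = 0.
  trace = 17 + 17 = 34, det = 17·17 - (-3)² = 280.
Step 2 — discriminant:
  Δ = trace² - 4·det = 1156 - 1120 = 36.
Step 3 — eigenvalues:
  λ = (trace ± √Δ)/2 = (34 ± 6)/2,
  λ_1 = 20,  λ_2 = 14.

Step 4 — unit eigenvector for λ_1: solve (Sigma - λ_1 I)v = 0. First row:
  (17 - 20)·v_x + (-3)·v_y = 0, i.e. (-3)·v_x + (-3)·v_y = 0,
  so v ∝ (b, λ_1 - a) = (-3, 3); multiply by -1 so the first entry is positive: u = (3, -3).
  ||u|| = √((3)² + (-3)²) = √(18) ≈ 4.2426,
  v_1 = u/||u|| ≈ (0.7071, -0.7071) (||v_1|| = 1).

λ_1 = 20,  λ_2 = 14;  v_1 ≈ (0.7071, -0.7071)


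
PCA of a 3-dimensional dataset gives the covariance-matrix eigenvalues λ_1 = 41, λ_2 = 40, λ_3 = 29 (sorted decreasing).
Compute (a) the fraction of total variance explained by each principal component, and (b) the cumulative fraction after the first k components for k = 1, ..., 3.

Step 1 — total variance = trace(Sigma) = Σ λ_i = 41 + 40 + 29 = 110.

Step 2 — fraction explained by component i = λ_i / Σ λ:
  PC1: 41/110 = 0.3727
  PC2: 40/110 = 0.3636
  PC3: 29/110 = 0.2636

Step 3 — cumulative fraction after k components = (λ_1 + ... + λ_k) / Σ λ:
  k = 1: 41/110 = 0.3727
  k = 2: (41 + 40)/110 = 81/110 = 0.7364
  k = 3: (41 + 40 + 29)/110 = 110/110 = 1

Summary (fraction, with percent):

explained: PC1 0.3727 (37.27%), PC2 0.3636 (36.36%), PC3 0.2636 (26.36%);  cumulative: 0.3727, 0.7364, 1


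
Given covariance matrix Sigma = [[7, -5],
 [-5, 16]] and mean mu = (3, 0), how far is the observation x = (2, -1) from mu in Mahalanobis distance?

Step 1 — centre the observation: (x - mu) = (-1, -1).

Step 2 — invert Sigma. det(Sigma) = 7·16 - (-5)² = 87.
  Sigma^{-1} = (1/det) · [[d, -b], [-b, a]] = [[0.1839, 0.0575],
 [0.0575, 0.0805]].

Step 3 — form the quadratic (x - mu)^T · Sigma^{-1} · (x - mu):
  Sigma^{-1} · (x - mu) = (-0.2414, -0.1379).
  (x - mu)^T · [Sigma^{-1} · (x - mu)] = (-1)·(-0.2414) + (-1)·(-0.1379) = 0.3793.

Step 4 — take square root: d = √(0.3793) ≈ 0.6159.

d(x, mu) = √(0.3793) ≈ 0.6159


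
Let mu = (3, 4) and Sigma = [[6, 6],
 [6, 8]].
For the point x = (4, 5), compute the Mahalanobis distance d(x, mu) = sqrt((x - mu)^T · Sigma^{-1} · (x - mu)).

Step 1 — centre the observation: (x - mu) = (1, 1).

Step 2 — invert Sigma. det(Sigma) = 6·8 - (6)² = 12.
  Sigma^{-1} = (1/det) · [[d, -b], [-b, a]] = [[0.6667, -0.5],
 [-0.5, 0.5]].

Step 3 — form the quadratic (x - mu)^T · Sigma^{-1} · (x - mu):
  Sigma^{-1} · (x - mu) = (0.1667, 0).
  (x - mu)^T · [Sigma^{-1} · (x - mu)] = (1)·(0.1667) + (1)·(0) = 0.1667.

Step 4 — take square root: d = √(0.1667) ≈ 0.4082.

d(x, mu) = √(0.1667) ≈ 0.4082


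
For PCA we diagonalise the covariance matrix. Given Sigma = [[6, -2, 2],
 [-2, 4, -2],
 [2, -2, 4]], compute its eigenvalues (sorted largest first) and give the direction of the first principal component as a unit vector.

Step 1 — characteristic polynomial p(λ) = det(λI - Sigma) = λ³ - tr·λ² + c_1·λ - det, where tr = trace, c_1 = sum of the principal 2×2 minors, det = det(Sigma):
  tr = 6 + 4 + 4 = 14,
  c_1 = (6·4 - (-2)²) + (6·4 - (2)²) + (4·4 - (-2)²) = 20 + 20 + 12 = 52,
  det = 6·(4·4 - (-2)²) - (-2)·((-2)·4 - (-2)·(2)) + (2)·((-2)·(-2) - 4·(2)) = 6·(12) - (-2)·(-4) + (2)·(-4) = 56.
  So p(λ) = λ³ - 14λ² + 52λ - 56.
Step 2 — look for an integer root (rational root theorem: any rational root is an integer divisor of 56). Testing λ = 2:
  p(2) = 8 - 56 + 104 - 56 = 0  ✓
  Dividing out (λ - 2): p(λ) = (λ - 2)(λ² - 12λ + 28).
Step 3 — remaining eigenvalues from the quadratic λ² - 12λ + 28 = 0:
  Δ = 12² - 4·28 = 144 - 112 = 32,  λ = (12 ± √32)/2 = (12 ± 5.6569)/2 ≈ 8.8284 or 3.1716.
  Sorted: λ_1 = 8.8284,  λ_2 = 3.1716,  λ_3 = 2  (check: sum = 14 = tr ✓).

Step 4 — unit eigenvector for λ_1 ≈ 8.8284: v spans the null space of (Sigma - λ_1 I), whose rows are
  r_1 = (-2.8284, -2, 2),  r_2 = (-2, -4.8284, -2),  r_3 = (2, -2, -4.8284).
  v is orthogonal to every row, so take v ∝ r_1 × r_2 = ((-2)·(-2) - (2)·(-4.8284), (2)·(-2) - (-2.8284)·(-2), (-2.8284)·(-4.8284) - (-2)·(-2)) ≈ (13.6569, -9.6569, 9.6569).
  Let u = (13.6569, -9.6569, 9.6569).
  ||u|| = √((13.6569)² + (-9.6569)² + (9.6569)²) = √(373.0193) ≈ 19.3137,  v_1 = u/||u|| ≈ (0.7071, -0.5, 0.5) (||v_1|| = 1).

λ_1 = 8.8284,  λ_2 = 3.1716,  λ_3 = 2;  v_1 ≈ (0.7071, -0.5, 0.5)


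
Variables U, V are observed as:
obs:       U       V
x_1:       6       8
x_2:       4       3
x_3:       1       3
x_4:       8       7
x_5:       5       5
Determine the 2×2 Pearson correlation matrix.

Step 1 — column means:
  mean(U) = (6 + 4 + 1 + 8 + 5) / 5 = 24/5 = 4.8
  mean(V) = (8 + 3 + 3 + 7 + 5) / 5 = 26/5 = 5.2

Step 2 — sample variances and covariances s[i,j] = (1/(n-1)) · Σ_k (x_{k,i} - mean_i) · (x_{k,j} - mean_j), with n-1 = 4:
  s[U,U] = ((1.2)·(1.2) + (-0.8)·(-0.8) + (-3.8)·(-3.8) + (3.2)·(3.2) + (0.2)·(0.2)) / 4 = 26.8/4 = 6.7
  s[U,V] = ((1.2)·(2.8) + (-0.8)·(-2.2) + (-3.8)·(-2.2) + (3.2)·(1.8) + (0.2)·(-0.2)) / 4 = 19.2/4 = 4.8
  s[V,V] = ((2.8)·(2.8) + (-2.2)·(-2.2) + (-2.2)·(-2.2) + (1.8)·(1.8) + (-0.2)·(-0.2)) / 4 = 20.8/4 = 5.2
  Sample standard deviations s_i = √(s[i,i]):
  s(U) = √(6.7) = 2.5884
  s(V) = √(5.2) = 2.2804

Step 3 — r_{ij} = s_{ij} / (s_i · s_j):
  r[U,U] = 1 (diagonal).
  r[U,V] = 4.8 / (2.5884 · 2.2804) = 4.8 / 5.9025 = 0.8132
  r[V,V] = 1 (diagonal).

R is symmetric with unit diagonal. Assembling:

R = [[1, 0.8132],
 [0.8132, 1]]


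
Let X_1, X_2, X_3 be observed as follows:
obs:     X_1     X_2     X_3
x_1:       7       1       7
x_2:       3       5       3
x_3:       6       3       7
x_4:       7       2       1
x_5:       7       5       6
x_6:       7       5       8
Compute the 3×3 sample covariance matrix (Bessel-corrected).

Step 1 — column means:
  mean(X_1) = (7 + 3 + 6 + 7 + 7 + 7) / 6 = 37/6 = 6.1667
  mean(X_2) = (1 + 5 + 3 + 2 + 5 + 5) / 6 = 21/6 = 3.5
  mean(X_3) = (7 + 3 + 7 + 1 + 6 + 8) / 6 = 32/6 = 5.3333

Step 2 — sample covariance S[i,j] = (1/(n-1)) · Σ_k (x_{k,i} - mean_i) · (x_{k,j} - mean_j), with n-1 = 5.
  S[X_1,X_1] = ((0.8333)·(0.8333) + (-3.1667)·(-3.1667) + (-0.1667)·(-0.1667) + (0.8333)·(0.8333) + (0.8333)·(0.8333) + (0.8333)·(0.8333)) / 5 = 12.8333/5 = 2.5667
  S[X_1,X_2] = ((0.8333)·(-2.5) + (-3.1667)·(1.5) + (-0.1667)·(-0.5) + (0.8333)·(-1.5) + (0.8333)·(1.5) + (0.8333)·(1.5)) / 5 = -5.5/5 = -1.1
  S[X_1,X_3] = ((0.8333)·(1.6667) + (-3.1667)·(-2.3333) + (-0.1667)·(1.6667) + (0.8333)·(-4.3333) + (0.8333)·(0.6667) + (0.8333)·(2.6667)) / 5 = 7.6667/5 = 1.5333
  S[X_2,X_2] = ((-2.5)·(-2.5) + (1.5)·(1.5) + (-0.5)·(-0.5) + (-1.5)·(-1.5) + (1.5)·(1.5) + (1.5)·(1.5)) / 5 = 15.5/5 = 3.1
  S[X_2,X_3] = ((-2.5)·(1.6667) + (1.5)·(-2.3333) + (-0.5)·(1.6667) + (-1.5)·(-4.3333) + (1.5)·(0.6667) + (1.5)·(2.6667)) / 5 = 3/5 = 0.6
  S[X_3,X_3] = ((1.6667)·(1.6667) + (-2.3333)·(-2.3333) + (1.6667)·(1.6667) + (-4.3333)·(-4.3333) + (0.6667)·(0.6667) + (2.6667)·(2.6667)) / 5 = 37.3333/5 = 7.4667

S is symmetric (S[j,i] = S[i,j]). Assembling:

S = [[2.5667, -1.1, 1.5333],
 [-1.1, 3.1, 0.6],
 [1.5333, 0.6, 7.4667]]


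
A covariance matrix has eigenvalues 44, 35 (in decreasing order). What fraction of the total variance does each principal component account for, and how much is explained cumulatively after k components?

Step 1 — total variance = trace(Sigma) = Σ λ_i = 44 + 35 = 79.

Step 2 — fraction explained by component i = λ_i / Σ λ:
  PC1: 44/79 = 0.557
  PC2: 35/79 = 0.443

Step 3 — cumulative fraction after k components = (λ_1 + ... + λ_k) / Σ λ:
  k = 1: 44/79 = 0.557
  k = 2: (44 + 35)/79 = 79/79 = 1

Summary (fraction, with percent):

explained: PC1 0.557 (55.7%), PC2 0.443 (44.3%);  cumulative: 0.557, 1


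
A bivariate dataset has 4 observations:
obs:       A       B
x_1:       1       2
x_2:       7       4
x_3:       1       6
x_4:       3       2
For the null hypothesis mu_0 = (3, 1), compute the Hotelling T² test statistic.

Step 1 — sample mean vector:
  mean(A) = (1 + 7 + 1 + 3) / 4 = 12/4 = 3
  mean(B) = (2 + 4 + 6 + 2) / 4 = 14/4 = 3.5
  x̄ = (3, 3.5),  deviation x̄ - mu_0 = (3, 3.5) - (3, 1) = (0, 2.5).

Step 2 — sample covariance matrix, S[i,j] = (1/(n-1)) · Σ_k (x_{k,i} - mean_i) · (x_{k,j} - mean_j), divisor n-1 = 3:
  S[A,A] = ((-2)·(-2) + (4)·(4) + (-2)·(-2) + (0)·(0)) / 3 = 24/3 = 8
  S[A,B] = ((-2)·(-1.5) + (4)·(0.5) + (-2)·(2.5) + (0)·(-1.5)) / 3 = 0/3 = 0
  S[B,B] = ((-1.5)·(-1.5) + (0.5)·(0.5) + (2.5)·(2.5) + (-1.5)·(-1.5)) / 3 = 11/3 = 3.6667
  S = [[8, 0],
 [0, 3.6667]].

Step 3 — invert S. det(S) = 8·3.6667 - (0)² = 29.3333.
  S^{-1} = (1/det) · [[d, -b], [-b, a]] = [[0.125, 0],
 [0, 0.2727]].

Step 4 — quadratic form (x̄ - mu_0)^T · S^{-1} · (x̄ - mu_0):
  S^{-1} · (x̄ - mu_0) = (0, 0.6818),
  (x̄ - mu_0)^T · [...] = (0)·(0) + (2.5)·(0.6818) = 1.7045.

Step 5 — scale by n: T² = 4 · 1.7045 = 6.8182.

T² ≈ 6.8182


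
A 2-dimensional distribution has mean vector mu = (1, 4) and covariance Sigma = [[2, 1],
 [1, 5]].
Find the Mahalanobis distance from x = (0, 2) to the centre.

Step 1 — centre the observation: (x - mu) = (-1, -2).

Step 2 — invert Sigma. det(Sigma) = 2·5 - (1)² = 9.
  Sigma^{-1} = (1/det) · [[d, -b], [-b, a]] = [[0.5556, -0.1111],
 [-0.1111, 0.2222]].

Step 3 — form the quadratic (x - mu)^T · Sigma^{-1} · (x - mu):
  Sigma^{-1} · (x - mu) = (-0.3333, -0.3333).
  (x - mu)^T · [Sigma^{-1} · (x - mu)] = (-1)·(-0.3333) + (-2)·(-0.3333) = 1.

Step 4 — take square root: d = √(1) ≈ 1.

d(x, mu) = √(1) ≈ 1


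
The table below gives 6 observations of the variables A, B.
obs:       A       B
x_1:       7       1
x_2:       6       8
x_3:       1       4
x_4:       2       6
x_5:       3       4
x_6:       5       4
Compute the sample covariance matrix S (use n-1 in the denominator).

Step 1 — column means:
  mean(A) = (7 + 6 + 1 + 2 + 3 + 5) / 6 = 24/6 = 4
  mean(B) = (1 + 8 + 4 + 6 + 4 + 4) / 6 = 27/6 = 4.5

Step 2 — sample covariance S[i,j] = (1/(n-1)) · Σ_k (x_{k,i} - mean_i) · (x_{k,j} - mean_j), with n-1 = 5.
  S[A,A] = ((3)·(3) + (2)·(2) + (-3)·(-3) + (-2)·(-2) + (-1)·(-1) + (1)·(1)) / 5 = 28/5 = 5.6
  S[A,B] = ((3)·(-3.5) + (2)·(3.5) + (-3)·(-0.5) + (-2)·(1.5) + (-1)·(-0.5) + (1)·(-0.5)) / 5 = -5/5 = -1
  S[B,B] = ((-3.5)·(-3.5) + (3.5)·(3.5) + (-0.5)·(-0.5) + (1.5)·(1.5) + (-0.5)·(-0.5) + (-0.5)·(-0.5)) / 5 = 27.5/5 = 5.5

S is symmetric (S[j,i] = S[i,j]). Assembling:

S = [[5.6, -1],
 [-1, 5.5]]


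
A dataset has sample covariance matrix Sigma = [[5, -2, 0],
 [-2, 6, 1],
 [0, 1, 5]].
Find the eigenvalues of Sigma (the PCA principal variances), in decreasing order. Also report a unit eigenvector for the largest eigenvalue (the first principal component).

Step 1 — characteristic polynomial p(λ) = det(λI - Sigma) = λ³ - tr·λ² + c_1·λ - det, where tr = trace, c_1 = sum of the principal 2×2 minors, det = det(Sigma):
  tr = 5 + 6 + 5 = 16,
  c_1 = (5·6 - (-2)²) + (5·5 - (0)²) + (6·5 - (1)²) = 26 + 25 + 29 = 80,
  det = 5·(6·5 - (1)²) - (-2)·((-2)·5 - (1)·(0)) + (0)·((-2)·(1) - 6·(0)) = 5·(29) - (-2)·(-10) + (0)·(-2) = 125.
  So p(λ) = λ³ - 16λ² + 80λ - 125.
Step 2 — look for an integer root (rational root theorem: any rational root is an integer divisor of 125). Testing λ = 5:
  p(5) = 125 - 400 + 400 - 125 = 0  ✓
  Dividing out (λ - 5): p(λ) = (λ - 5)(λ² - 11λ + 25).
Step 3 — remaining eigenvalues from the quadratic λ² - 11λ + 25 = 0:
  Δ = 11² - 4·25 = 121 - 100 = 21,  λ = (11 ± √21)/2 = (11 ± 4.5826)/2 ≈ 7.7913 or 3.2087.
  Sorted: λ_1 = 7.7913,  λ_2 = 5,  λ_3 = 3.2087  (check: sum = 16 = tr ✓).

Step 4 — unit eigenvector for λ_1 ≈ 7.7913: v spans the null space of (Sigma - λ_1 I), whose rows are
  r_1 = (-2.7913, -2, 0),  r_2 = (-2, -1.7913, 1),  r_3 = (0, 1, -2.7913).
  v is orthogonal to every row, so take v ∝ r_1 × r_2 = ((-2)·(1) - (0)·(-1.7913), (0)·(-2) - (-2.7913)·(1), (-2.7913)·(-1.7913) - (-2)·(-2)) ≈ (-2, 2.7913, 1).
  Rescale (multiply by -1 so the first nonzero entry is positive): u = (2, -2.7913, -1).
  ||u|| = √((2)² + (-2.7913)² + (-1)²) = √(12.7913) ≈ 3.5765,  v_1 = u/||u|| ≈ (0.5592, -0.7805, -0.2796) (||v_1|| = 1).

λ_1 = 7.7913,  λ_2 = 5,  λ_3 = 3.2087;  v_1 ≈ (0.5592, -0.7805, -0.2796)


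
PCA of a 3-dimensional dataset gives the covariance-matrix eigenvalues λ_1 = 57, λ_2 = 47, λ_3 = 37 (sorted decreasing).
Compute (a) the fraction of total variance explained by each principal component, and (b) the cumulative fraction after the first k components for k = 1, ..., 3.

Step 1 — total variance = trace(Sigma) = Σ λ_i = 57 + 47 + 37 = 141.

Step 2 — fraction explained by component i = λ_i / Σ λ:
  PC1: 57/141 = 0.4043
  PC2: 47/141 = 0.3333
  PC3: 37/141 = 0.2624

Step 3 — cumulative fraction after k components = (λ_1 + ... + λ_k) / Σ λ:
  k = 1: 57/141 = 0.4043
  k = 2: (57 + 47)/141 = 104/141 = 0.7376
  k = 3: (57 + 47 + 37)/141 = 141/141 = 1

Summary (fraction, with percent):

explained: PC1 0.4043 (40.43%), PC2 0.3333 (33.33%), PC3 0.2624 (26.24%);  cumulative: 0.4043, 0.7376, 1


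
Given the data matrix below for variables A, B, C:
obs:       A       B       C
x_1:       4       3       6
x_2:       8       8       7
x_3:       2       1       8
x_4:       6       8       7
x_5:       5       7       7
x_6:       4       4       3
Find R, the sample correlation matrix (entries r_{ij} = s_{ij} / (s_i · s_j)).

Step 1 — column means:
  mean(A) = (4 + 8 + 2 + 6 + 5 + 4) / 6 = 29/6 = 4.8333
  mean(B) = (3 + 8 + 1 + 8 + 7 + 4) / 6 = 31/6 = 5.1667
  mean(C) = (6 + 7 + 8 + 7 + 7 + 3) / 6 = 38/6 = 6.3333

Step 2 — sample variances and covariances s[i,j] = (1/(n-1)) · Σ_k (x_{k,i} - mean_i) · (x_{k,j} - mean_j), with n-1 = 5:
  s[A,A] = ((-0.8333)·(-0.8333) + (3.1667)·(3.1667) + (-2.8333)·(-2.8333) + (1.1667)·(1.1667) + (0.1667)·(0.1667) + (-0.8333)·(-0.8333)) / 5 = 20.8333/5 = 4.1667
  s[A,B] = ((-0.8333)·(-2.1667) + (3.1667)·(2.8333) + (-2.8333)·(-4.1667) + (1.1667)·(2.8333) + (0.1667)·(1.8333) + (-0.8333)·(-1.1667)) / 5 = 27.1667/5 = 5.4333
  s[A,C] = ((-0.8333)·(-0.3333) + (3.1667)·(0.6667) + (-2.8333)·(1.6667) + (1.1667)·(0.6667) + (0.1667)·(0.6667) + (-0.8333)·(-3.3333)) / 5 = 1.3333/5 = 0.2667
  s[B,B] = ((-2.1667)·(-2.1667) + (2.8333)·(2.8333) + (-4.1667)·(-4.1667) + (2.8333)·(2.8333) + (1.8333)·(1.8333) + (-1.1667)·(-1.1667)) / 5 = 42.8333/5 = 8.5667
  s[B,C] = ((-2.1667)·(-0.3333) + (2.8333)·(0.6667) + (-4.1667)·(1.6667) + (2.8333)·(0.6667) + (1.8333)·(0.6667) + (-1.1667)·(-3.3333)) / 5 = 2.6667/5 = 0.5333
  s[C,C] = ((-0.3333)·(-0.3333) + (0.6667)·(0.6667) + (1.6667)·(1.6667) + (0.6667)·(0.6667) + (0.6667)·(0.6667) + (-3.3333)·(-3.3333)) / 5 = 15.3333/5 = 3.0667
  Sample standard deviations s_i = √(s[i,i]):
  s(A) = √(4.1667) = 2.0412
  s(B) = √(8.5667) = 2.9269
  s(C) = √(3.0667) = 1.7512

Step 3 — r_{ij} = s_{ij} / (s_i · s_j):
  r[A,A] = 1 (diagonal).
  r[A,B] = 5.4333 / (2.0412 · 2.9269) = 5.4333 / 5.9745 = 0.9094
  r[A,C] = 0.2667 / (2.0412 · 1.7512) = 0.2667 / 3.5746 = 0.0746
  r[B,B] = 1 (diagonal).
  r[B,C] = 0.5333 / (2.9269 · 1.7512) = 0.5333 / 5.1255 = 0.1041
  r[C,C] = 1 (diagonal).

R is symmetric with unit diagonal. Assembling:

R = [[1, 0.9094, 0.0746],
 [0.9094, 1, 0.1041],
 [0.0746, 0.1041, 1]]


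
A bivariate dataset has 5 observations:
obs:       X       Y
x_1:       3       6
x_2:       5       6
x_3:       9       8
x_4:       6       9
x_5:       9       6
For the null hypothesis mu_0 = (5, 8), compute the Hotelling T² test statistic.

Step 1 — sample mean vector:
  mean(X) = (3 + 5 + 9 + 6 + 9) / 5 = 32/5 = 6.4
  mean(Y) = (6 + 6 + 8 + 9 + 6) / 5 = 35/5 = 7
  x̄ = (6.4, 7),  deviation x̄ - mu_0 = (6.4, 7) - (5, 8) = (1.4, -1).

Step 2 — sample covariance matrix, S[i,j] = (1/(n-1)) · Σ_k (x_{k,i} - mean_i) · (x_{k,j} - mean_j), divisor n-1 = 4:
  S[X,X] = ((-3.4)·(-3.4) + (-1.4)·(-1.4) + (2.6)·(2.6) + (-0.4)·(-0.4) + (2.6)·(2.6)) / 4 = 27.2/4 = 6.8
  S[X,Y] = ((-3.4)·(-1) + (-1.4)·(-1) + (2.6)·(1) + (-0.4)·(2) + (2.6)·(-1)) / 4 = 4/4 = 1
  S[Y,Y] = ((-1)·(-1) + (-1)·(-1) + (1)·(1) + (2)·(2) + (-1)·(-1)) / 4 = 8/4 = 2
  S = [[6.8, 1],
 [1, 2]].

Step 3 — invert S. det(S) = 6.8·2 - (1)² = 12.6.
  S^{-1} = (1/det) · [[d, -b], [-b, a]] = [[0.1587, -0.0794],
 [-0.0794, 0.5397]].

Step 4 — quadratic form (x̄ - mu_0)^T · S^{-1} · (x̄ - mu_0):
  S^{-1} · (x̄ - mu_0) = (0.3016, -0.6508),
  (x̄ - mu_0)^T · [...] = (1.4)·(0.3016) + (-1)·(-0.6508) = 1.073.

Step 5 — scale by n: T² = 5 · 1.073 = 5.3651.

T² ≈ 5.3651


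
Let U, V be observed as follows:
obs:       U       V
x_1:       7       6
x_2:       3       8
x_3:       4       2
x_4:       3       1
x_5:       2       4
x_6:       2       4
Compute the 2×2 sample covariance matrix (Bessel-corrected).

Step 1 — column means:
  mean(U) = (7 + 3 + 4 + 3 + 2 + 2) / 6 = 21/6 = 3.5
  mean(V) = (6 + 8 + 2 + 1 + 4 + 4) / 6 = 25/6 = 4.1667

Step 2 — sample covariance S[i,j] = (1/(n-1)) · Σ_k (x_{k,i} - mean_i) · (x_{k,j} - mean_j), with n-1 = 5.
  S[U,U] = ((3.5)·(3.5) + (-0.5)·(-0.5) + (0.5)·(0.5) + (-0.5)·(-0.5) + (-1.5)·(-1.5) + (-1.5)·(-1.5)) / 5 = 17.5/5 = 3.5
  S[U,V] = ((3.5)·(1.8333) + (-0.5)·(3.8333) + (0.5)·(-2.1667) + (-0.5)·(-3.1667) + (-1.5)·(-0.1667) + (-1.5)·(-0.1667)) / 5 = 5.5/5 = 1.1
  S[V,V] = ((1.8333)·(1.8333) + (3.8333)·(3.8333) + (-2.1667)·(-2.1667) + (-3.1667)·(-3.1667) + (-0.1667)·(-0.1667) + (-0.1667)·(-0.1667)) / 5 = 32.8333/5 = 6.5667

S is symmetric (S[j,i] = S[i,j]). Assembling:

S = [[3.5, 1.1],
 [1.1, 6.5667]]


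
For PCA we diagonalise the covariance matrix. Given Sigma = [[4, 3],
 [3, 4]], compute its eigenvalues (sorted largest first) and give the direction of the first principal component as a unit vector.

Step 1 — characteristic polynomial of 2×2 Sigma:
  det(Sigma - λI) = λ² - trace · λ + det = 0.
  trace = 4 + 4 = 8, det = 4·4 - (3)² = 7.
Step 2 — discriminant:
  Δ = trace² - 4·det = 64 - 28 = 36.
Step 3 — eigenvalues:
  λ = (trace ± √Δ)/2 = (8 ± 6)/2,
  λ_1 = 7,  λ_2 = 1.

Step 4 — unit eigenvector for λ_1: solve (Sigma - λ_1 I)v = 0. First row:
  (4 - 7)·v_x + (3)·v_y = 0, i.e. (-3)·v_x + (3)·v_y = 0,
  so v ∝ (b, λ_1 - a) = (3, 3) = u.
  ||u|| = √((3)² + (3)²) = √(18) ≈ 4.2426,
  v_1 = u/||u|| ≈ (0.7071, 0.7071) (||v_1|| = 1).

λ_1 = 7,  λ_2 = 1;  v_1 ≈ (0.7071, 0.7071)


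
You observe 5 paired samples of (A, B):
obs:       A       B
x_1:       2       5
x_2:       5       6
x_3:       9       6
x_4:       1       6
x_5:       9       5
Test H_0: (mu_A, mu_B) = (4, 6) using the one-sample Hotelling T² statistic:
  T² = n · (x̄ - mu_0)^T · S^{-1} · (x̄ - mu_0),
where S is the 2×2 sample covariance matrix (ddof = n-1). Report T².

Step 1 — sample mean vector:
  mean(A) = (2 + 5 + 9 + 1 + 9) / 5 = 26/5 = 5.2
  mean(B) = (5 + 6 + 6 + 6 + 5) / 5 = 28/5 = 5.6
  x̄ = (5.2, 5.6),  deviation x̄ - mu_0 = (5.2, 5.6) - (4, 6) = (1.2, -0.4).

Step 2 — sample covariance matrix, S[i,j] = (1/(n-1)) · Σ_k (x_{k,i} - mean_i) · (x_{k,j} - mean_j), divisor n-1 = 4:
  S[A,A] = ((-3.2)·(-3.2) + (-0.2)·(-0.2) + (3.8)·(3.8) + (-4.2)·(-4.2) + (3.8)·(3.8)) / 4 = 56.8/4 = 14.2
  S[A,B] = ((-3.2)·(-0.6) + (-0.2)·(0.4) + (3.8)·(0.4) + (-4.2)·(0.4) + (3.8)·(-0.6)) / 4 = -0.6/4 = -0.15
  S[B,B] = ((-0.6)·(-0.6) + (0.4)·(0.4) + (0.4)·(0.4) + (0.4)·(0.4) + (-0.6)·(-0.6)) / 4 = 1.2/4 = 0.3
  S = [[14.2, -0.15],
 [-0.15, 0.3]].

Step 3 — invert S. det(S) = 14.2·0.3 - (-0.15)² = 4.2375.
  S^{-1} = (1/det) · [[d, -b], [-b, a]] = [[0.0708, 0.0354],
 [0.0354, 3.351]].

Step 4 — quadratic form (x̄ - mu_0)^T · S^{-1} · (x̄ - mu_0):
  S^{-1} · (x̄ - mu_0) = (0.0708, -1.2979),
  (x̄ - mu_0)^T · [...] = (1.2)·(0.0708) + (-0.4)·(-1.2979) = 0.6041.

Step 5 — scale by n: T² = 5 · 0.6041 = 3.0206.

T² ≈ 3.0206


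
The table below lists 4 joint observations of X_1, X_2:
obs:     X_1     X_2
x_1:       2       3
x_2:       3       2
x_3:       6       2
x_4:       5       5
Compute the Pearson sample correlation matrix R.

Step 1 — column means:
  mean(X_1) = (2 + 3 + 6 + 5) / 4 = 16/4 = 4
  mean(X_2) = (3 + 2 + 2 + 5) / 4 = 12/4 = 3

Step 2 — sample variances and covariances s[i,j] = (1/(n-1)) · Σ_k (x_{k,i} - mean_i) · (x_{k,j} - mean_j), with n-1 = 3:
  s[X_1,X_1] = ((-2)·(-2) + (-1)·(-1) + (2)·(2) + (1)·(1)) / 3 = 10/3 = 3.3333
  s[X_1,X_2] = ((-2)·(0) + (-1)·(-1) + (2)·(-1) + (1)·(2)) / 3 = 1/3 = 0.3333
  s[X_2,X_2] = ((0)·(0) + (-1)·(-1) + (-1)·(-1) + (2)·(2)) / 3 = 6/3 = 2
  Sample standard deviations s_i = √(s[i,i]):
  s(X_1) = √(3.3333) = 1.8257
  s(X_2) = √(2) = 1.4142

Step 3 — r_{ij} = s_{ij} / (s_i · s_j):
  r[X_1,X_1] = 1 (diagonal).
  r[X_1,X_2] = 0.3333 / (1.8257 · 1.4142) = 0.3333 / 2.582 = 0.1291
  r[X_2,X_2] = 1 (diagonal).

R is symmetric with unit diagonal. Assembling:

R = [[1, 0.1291],
 [0.1291, 1]]


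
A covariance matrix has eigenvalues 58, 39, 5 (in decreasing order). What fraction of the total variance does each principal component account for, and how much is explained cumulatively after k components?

Step 1 — total variance = trace(Sigma) = Σ λ_i = 58 + 39 + 5 = 102.

Step 2 — fraction explained by component i = λ_i / Σ λ:
  PC1: 58/102 = 0.5686
  PC2: 39/102 = 0.3824
  PC3: 5/102 = 0.049

Step 3 — cumulative fraction after k components = (λ_1 + ... + λ_k) / Σ λ:
  k = 1: 58/102 = 0.5686
  k = 2: (58 + 39)/102 = 97/102 = 0.951
  k = 3: (58 + 39 + 5)/102 = 102/102 = 1

Summary (fraction, with percent):

explained: PC1 0.5686 (56.86%), PC2 0.3824 (38.24%), PC3 0.049 (4.9%);  cumulative: 0.5686, 0.951, 1


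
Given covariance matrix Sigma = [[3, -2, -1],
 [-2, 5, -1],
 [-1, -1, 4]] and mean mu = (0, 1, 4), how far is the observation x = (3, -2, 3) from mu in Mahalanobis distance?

Step 1 — centre the observation: (x - mu) = (3, -3, -1).

Step 2 — invert Sigma (cofactor / det for 3×3, or solve directly):
  Sigma^{-1} = [[0.5938, 0.2812, 0.2188],
 [0.2812, 0.3437, 0.1562],
 [0.2187, 0.1562, 0.3438]].

Step 3 — form the quadratic (x - mu)^T · Sigma^{-1} · (x - mu):
  Sigma^{-1} · (x - mu) = (0.7188, -0.3438, -0.1563).
  (x - mu)^T · [Sigma^{-1} · (x - mu)] = (3)·(0.7188) + (-3)·(-0.3438) + (-1)·(-0.1563) = 3.3438.

Step 4 — take square root: d = √(3.3438) ≈ 1.8286.

d(x, mu) = √(3.3438) ≈ 1.8286


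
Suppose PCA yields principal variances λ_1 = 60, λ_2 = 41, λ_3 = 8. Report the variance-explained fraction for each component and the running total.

Step 1 — total variance = trace(Sigma) = Σ λ_i = 60 + 41 + 8 = 109.

Step 2 — fraction explained by component i = λ_i / Σ λ:
  PC1: 60/109 = 0.5505
  PC2: 41/109 = 0.3761
  PC3: 8/109 = 0.0734

Step 3 — cumulative fraction after k components = (λ_1 + ... + λ_k) / Σ λ:
  k = 1: 60/109 = 0.5505
  k = 2: (60 + 41)/109 = 101/109 = 0.9266
  k = 3: (60 + 41 + 8)/109 = 109/109 = 1

Summary (fraction, with percent):

explained: PC1 0.5505 (55.05%), PC2 0.3761 (37.61%), PC3 0.0734 (7.34%);  cumulative: 0.5505, 0.9266, 1


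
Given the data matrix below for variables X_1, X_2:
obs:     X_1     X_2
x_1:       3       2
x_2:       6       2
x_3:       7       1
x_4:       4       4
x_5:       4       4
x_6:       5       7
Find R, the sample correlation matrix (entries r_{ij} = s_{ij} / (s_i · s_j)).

Step 1 — column means:
  mean(X_1) = (3 + 6 + 7 + 4 + 4 + 5) / 6 = 29/6 = 4.8333
  mean(X_2) = (2 + 2 + 1 + 4 + 4 + 7) / 6 = 20/6 = 3.3333

Step 2 — sample variances and covariances s[i,j] = (1/(n-1)) · Σ_k (x_{k,i} - mean_i) · (x_{k,j} - mean_j), with n-1 = 5:
  s[X_1,X_1] = ((-1.8333)·(-1.8333) + (1.1667)·(1.1667) + (2.1667)·(2.1667) + (-0.8333)·(-0.8333) + (-0.8333)·(-0.8333) + (0.1667)·(0.1667)) / 5 = 10.8333/5 = 2.1667
  s[X_1,X_2] = ((-1.8333)·(-1.3333) + (1.1667)·(-1.3333) + (2.1667)·(-2.3333) + (-0.8333)·(0.6667) + (-0.8333)·(0.6667) + (0.1667)·(3.6667)) / 5 = -4.6667/5 = -0.9333
  s[X_2,X_2] = ((-1.3333)·(-1.3333) + (-1.3333)·(-1.3333) + (-2.3333)·(-2.3333) + (0.6667)·(0.6667) + (0.6667)·(0.6667) + (3.6667)·(3.6667)) / 5 = 23.3333/5 = 4.6667
  Sample standard deviations s_i = √(s[i,i]):
  s(X_1) = √(2.1667) = 1.472
  s(X_2) = √(4.6667) = 2.1602

Step 3 — r_{ij} = s_{ij} / (s_i · s_j):
  r[X_1,X_1] = 1 (diagonal).
  r[X_1,X_2] = -0.9333 / (1.472 · 2.1602) = -0.9333 / 3.1798 = -0.2935
  r[X_2,X_2] = 1 (diagonal).

R is symmetric with unit diagonal. Assembling:

R = [[1, -0.2935],
 [-0.2935, 1]]


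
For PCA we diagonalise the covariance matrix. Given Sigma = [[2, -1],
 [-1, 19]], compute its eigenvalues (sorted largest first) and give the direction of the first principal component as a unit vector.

Step 1 — characteristic polynomial of 2×2 Sigma:
  det(Sigma - λI) = λ² - trace · λ + det = 0.
  trace = 2 + 19 = 21, det = 2·19 - (-1)² = 37.
Step 2 — discriminant:
  Δ = trace² - 4·det = 441 - 148 = 293.
Step 3 — eigenvalues:
  λ = (trace ± √Δ)/2 = (21 ± 17.1172)/2,
  λ_1 = 19.0586,  λ_2 = 1.9414.

Step 4 — unit eigenvector for λ_1: solve (Sigma - λ_1 I)v = 0. First row:
  (2 - 19.0586)·v_x + (-1)·v_y = 0, i.e. (-17.0586)·v_x + (-1)·v_y = 0,
  so v ∝ (b, λ_1 - a) = (-1, 17.0586); multiply by -1 so the first entry is positive: u = (1, -17.0586).
  ||u|| = √((1)² + (-17.0586)²) = √(291.9966) ≈ 17.0879,
  v_1 = u/||u|| ≈ (0.0585, -0.9983) (||v_1|| = 1).

λ_1 = 19.0586,  λ_2 = 1.9414;  v_1 ≈ (0.0585, -0.9983)


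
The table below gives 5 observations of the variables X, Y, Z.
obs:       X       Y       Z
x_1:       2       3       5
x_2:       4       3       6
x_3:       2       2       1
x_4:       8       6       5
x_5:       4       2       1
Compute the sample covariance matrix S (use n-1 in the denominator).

Step 1 — column means:
  mean(X) = (2 + 4 + 2 + 8 + 4) / 5 = 20/5 = 4
  mean(Y) = (3 + 3 + 2 + 6 + 2) / 5 = 16/5 = 3.2
  mean(Z) = (5 + 6 + 1 + 5 + 1) / 5 = 18/5 = 3.6

Step 2 — sample covariance S[i,j] = (1/(n-1)) · Σ_k (x_{k,i} - mean_i) · (x_{k,j} - mean_j), with n-1 = 4.
  S[X,X] = ((-2)·(-2) + (0)·(0) + (-2)·(-2) + (4)·(4) + (0)·(0)) / 4 = 24/4 = 6
  S[X,Y] = ((-2)·(-0.2) + (0)·(-0.2) + (-2)·(-1.2) + (4)·(2.8) + (0)·(-1.2)) / 4 = 14/4 = 3.5
  S[X,Z] = ((-2)·(1.4) + (0)·(2.4) + (-2)·(-2.6) + (4)·(1.4) + (0)·(-2.6)) / 4 = 8/4 = 2
  S[Y,Y] = ((-0.2)·(-0.2) + (-0.2)·(-0.2) + (-1.2)·(-1.2) + (2.8)·(2.8) + (-1.2)·(-1.2)) / 4 = 10.8/4 = 2.7
  S[Y,Z] = ((-0.2)·(1.4) + (-0.2)·(2.4) + (-1.2)·(-2.6) + (2.8)·(1.4) + (-1.2)·(-2.6)) / 4 = 9.4/4 = 2.35
  S[Z,Z] = ((1.4)·(1.4) + (2.4)·(2.4) + (-2.6)·(-2.6) + (1.4)·(1.4) + (-2.6)·(-2.6)) / 4 = 23.2/4 = 5.8

S is symmetric (S[j,i] = S[i,j]). Assembling:

S = [[6, 3.5, 2],
 [3.5, 2.7, 2.35],
 [2, 2.35, 5.8]]


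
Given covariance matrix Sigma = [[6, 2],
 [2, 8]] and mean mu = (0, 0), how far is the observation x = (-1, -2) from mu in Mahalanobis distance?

Step 1 — centre the observation: (x - mu) = (-1, -2).

Step 2 — invert Sigma. det(Sigma) = 6·8 - (2)² = 44.
  Sigma^{-1} = (1/det) · [[d, -b], [-b, a]] = [[0.1818, -0.0455],
 [-0.0455, 0.1364]].

Step 3 — form the quadratic (x - mu)^T · Sigma^{-1} · (x - mu):
  Sigma^{-1} · (x - mu) = (-0.0909, -0.2273).
  (x - mu)^T · [Sigma^{-1} · (x - mu)] = (-1)·(-0.0909) + (-2)·(-0.2273) = 0.5455.

Step 4 — take square root: d = √(0.5455) ≈ 0.7385.

d(x, mu) = √(0.5455) ≈ 0.7385


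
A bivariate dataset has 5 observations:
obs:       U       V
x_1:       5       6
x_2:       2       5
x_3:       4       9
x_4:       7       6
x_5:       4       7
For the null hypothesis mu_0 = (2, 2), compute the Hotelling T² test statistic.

Step 1 — sample mean vector:
  mean(U) = (5 + 2 + 4 + 7 + 4) / 5 = 22/5 = 4.4
  mean(V) = (6 + 5 + 9 + 6 + 7) / 5 = 33/5 = 6.6
  x̄ = (4.4, 6.6),  deviation x̄ - mu_0 = (4.4, 6.6) - (2, 2) = (2.4, 4.6).

Step 2 — sample covariance matrix, S[i,j] = (1/(n-1)) · Σ_k (x_{k,i} - mean_i) · (x_{k,j} - mean_j), divisor n-1 = 4:
  S[U,U] = ((0.6)·(0.6) + (-2.4)·(-2.4) + (-0.4)·(-0.4) + (2.6)·(2.6) + (-0.4)·(-0.4)) / 4 = 13.2/4 = 3.3
  S[U,V] = ((0.6)·(-0.6) + (-2.4)·(-1.6) + (-0.4)·(2.4) + (2.6)·(-0.6) + (-0.4)·(0.4)) / 4 = 0.8/4 = 0.2
  S[V,V] = ((-0.6)·(-0.6) + (-1.6)·(-1.6) + (2.4)·(2.4) + (-0.6)·(-0.6) + (0.4)·(0.4)) / 4 = 9.2/4 = 2.3
  S = [[3.3, 0.2],
 [0.2, 2.3]].

Step 3 — invert S. det(S) = 3.3·2.3 - (0.2)² = 7.55.
  S^{-1} = (1/det) · [[d, -b], [-b, a]] = [[0.3046, -0.0265],
 [-0.0265, 0.4371]].

Step 4 — quadratic form (x̄ - mu_0)^T · S^{-1} · (x̄ - mu_0):
  S^{-1} · (x̄ - mu_0) = (0.6093, 1.947),
  (x̄ - mu_0)^T · [...] = (2.4)·(0.6093) + (4.6)·(1.947) = 10.4185.

Step 5 — scale by n: T² = 5 · 10.4185 = 52.0927.

T² ≈ 52.0927
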